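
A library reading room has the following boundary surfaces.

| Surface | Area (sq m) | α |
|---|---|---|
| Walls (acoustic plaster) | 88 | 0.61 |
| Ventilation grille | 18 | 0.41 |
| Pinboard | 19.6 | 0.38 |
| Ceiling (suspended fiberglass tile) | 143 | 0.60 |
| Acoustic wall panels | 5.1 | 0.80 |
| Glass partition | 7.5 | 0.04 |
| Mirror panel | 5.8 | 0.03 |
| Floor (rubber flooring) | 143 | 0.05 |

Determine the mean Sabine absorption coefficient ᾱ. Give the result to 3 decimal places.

0.386

S = Σ Sᵢ = 88 + 18 + 19.6 + 143 + 5.1 + 7.5 + 5.8 + 143 = 430.0 sq m.
Σ(Sᵢαᵢ) = 88×0.61 + 18×0.41 + 19.6×0.38 + 143×0.60 + 5.1×0.80 + 7.5×0.04 + 5.8×0.03 + 143×0.05 = 166.012.
ᾱ = 166.012 / 430.0 = 0.386.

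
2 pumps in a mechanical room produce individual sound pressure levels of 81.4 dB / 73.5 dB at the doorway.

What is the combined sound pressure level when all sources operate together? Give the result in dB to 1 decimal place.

82.1 dB

Σ 10^(Lᵢ/10) = 1.604e+08.
Combined level = 10 log₁₀(1.604e+08) = 82.1 dB.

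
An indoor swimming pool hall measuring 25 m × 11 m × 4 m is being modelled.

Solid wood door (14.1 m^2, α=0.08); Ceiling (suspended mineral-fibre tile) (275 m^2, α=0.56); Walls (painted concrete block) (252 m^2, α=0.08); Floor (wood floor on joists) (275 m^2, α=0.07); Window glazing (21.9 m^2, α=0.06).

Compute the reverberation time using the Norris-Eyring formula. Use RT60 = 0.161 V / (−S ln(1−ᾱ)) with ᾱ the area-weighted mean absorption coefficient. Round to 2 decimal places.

0.79 s

Total surface area S = 14.1 + 275 + 252 + 275 + 21.9 = 838.0 m^2.
Absorption A = 14.1·0.08 + 275·0.56 + 252·0.08 + 275·0.07 + 21.9·0.06 = 195.852 sabins.
ᾱ = 195.852 / 838.0 = 0.2337.
Eyring denominator: −S ln(1−ᾱ) = 223.060.
V = 25 × 11 × 4 = 1100 m³.
RT60 = 0.161 × 1100 / 223.060 = 0.79 s.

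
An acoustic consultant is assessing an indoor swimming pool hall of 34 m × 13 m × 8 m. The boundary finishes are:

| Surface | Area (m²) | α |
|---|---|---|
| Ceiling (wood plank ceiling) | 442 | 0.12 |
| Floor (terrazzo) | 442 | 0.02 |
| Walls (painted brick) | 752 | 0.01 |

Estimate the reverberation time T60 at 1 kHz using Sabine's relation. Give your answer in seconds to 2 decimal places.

8.20 s

A = Σ Sᵢαᵢ = 442·0.12 + 442·0.02 + 752·0.01 = 69.400 sabins.
V = 34·13·8 = 3536 m³.
Sabine: RT60 = 0.161 × 3536 / 69.400 = 8.20 s.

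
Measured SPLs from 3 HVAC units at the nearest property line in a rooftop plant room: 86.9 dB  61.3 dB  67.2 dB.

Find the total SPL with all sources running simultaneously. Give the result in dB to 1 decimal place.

Converting to relative power and adding: 10^(86.9/10) + 10^(61.3/10) + 10^(67.2/10) = 4.964e+08.
L_total = 10·log₁₀(4.964e+08) = 87.0 dB.

87.0 dB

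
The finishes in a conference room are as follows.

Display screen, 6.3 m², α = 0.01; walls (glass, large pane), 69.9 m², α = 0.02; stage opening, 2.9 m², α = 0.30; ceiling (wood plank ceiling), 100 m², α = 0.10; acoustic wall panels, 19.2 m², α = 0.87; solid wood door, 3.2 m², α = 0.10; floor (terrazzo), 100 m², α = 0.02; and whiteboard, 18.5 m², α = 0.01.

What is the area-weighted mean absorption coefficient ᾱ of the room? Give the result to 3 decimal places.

S = Σ Sᵢ = 6.3 + 69.9 + 2.9 + 100 + 19.2 + 3.2 + 100 + 18.5 = 320.0 m².
Weighted sum Σ Sα = 31.540.
ᾱ = A/S = 0.099.

0.099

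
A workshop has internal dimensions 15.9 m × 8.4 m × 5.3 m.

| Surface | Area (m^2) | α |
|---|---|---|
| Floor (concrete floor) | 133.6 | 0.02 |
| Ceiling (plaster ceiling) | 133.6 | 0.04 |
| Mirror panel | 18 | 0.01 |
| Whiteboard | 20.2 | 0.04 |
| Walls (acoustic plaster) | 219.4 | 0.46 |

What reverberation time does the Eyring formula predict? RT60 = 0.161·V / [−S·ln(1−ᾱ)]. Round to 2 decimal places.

Total surface area S = 133.6 + 133.6 + 18 + 20.2 + 219.4 = 524.8 m^2.
Absorption A = 133.6×0.02 + 133.6×0.04 + 18×0.01 + 20.2×0.04 + 219.4×0.46 = 109.928 sabins.
Mean coefficient ᾱ = A/S = 0.2095.
−S·ln(1−ᾱ) = −524.8 × ln(1 − 0.2095) = 123.375.
V = 15.9 × 8.4 × 5.3 = 707.868 m³.
RT60 = 0.161 × 707.868 / 123.375 = 0.92 s.

0.92 s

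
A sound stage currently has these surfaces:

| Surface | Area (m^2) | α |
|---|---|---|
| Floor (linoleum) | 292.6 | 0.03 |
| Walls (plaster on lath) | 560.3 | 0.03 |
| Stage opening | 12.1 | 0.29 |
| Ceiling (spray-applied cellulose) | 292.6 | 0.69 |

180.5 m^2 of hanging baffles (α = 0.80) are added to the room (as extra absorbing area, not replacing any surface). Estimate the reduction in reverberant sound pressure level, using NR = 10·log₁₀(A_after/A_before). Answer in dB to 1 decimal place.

2.1 dB

A_before = Σ Sᵢαᵢ = 292.6×0.03 + 560.3×0.03 + 12.1×0.29 + 292.6×0.69 = 230.990 sabins.
Added absorption = 180.5 × 0.80 = 144.400 sabins.
New total A_after = 375.390 sabins.
NR = 10·log₁₀(375.390/230.990) = 2.1 dB.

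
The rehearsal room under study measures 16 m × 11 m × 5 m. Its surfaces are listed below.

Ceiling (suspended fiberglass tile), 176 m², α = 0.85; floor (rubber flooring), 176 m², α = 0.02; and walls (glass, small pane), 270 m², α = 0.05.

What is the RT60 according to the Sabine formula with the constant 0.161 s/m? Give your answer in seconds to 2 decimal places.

Equivalent absorption area: A = 176·0.85 + 176·0.02 + 270·0.05 = 166.620 m².
Volume V = 16 × 11 × 5 = 880 m³.
Sabine: RT60 = 0.161 × 880 / 166.620 = 0.85 s.

0.85 s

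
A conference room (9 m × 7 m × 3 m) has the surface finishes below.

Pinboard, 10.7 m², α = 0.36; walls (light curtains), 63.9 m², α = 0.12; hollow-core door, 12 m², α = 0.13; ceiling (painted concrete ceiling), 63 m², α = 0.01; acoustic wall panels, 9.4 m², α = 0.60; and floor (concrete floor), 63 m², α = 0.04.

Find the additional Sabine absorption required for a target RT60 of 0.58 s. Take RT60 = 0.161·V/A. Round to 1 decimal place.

30.6 sabins

A₁ = Σ Sᵢαᵢ = 10.7·0.36 + 63.9·0.12 + 12·0.13 + 63·0.01 + 9.4·0.60 + 63·0.04 = 21.870 sabins.
V = 189 m³. Required absorption A₂ = 0.161 × 189 / 0.58 = 52.464 sabins.
Additional absorption ΔA = 52.464 − 21.870 = 30.6 sabins.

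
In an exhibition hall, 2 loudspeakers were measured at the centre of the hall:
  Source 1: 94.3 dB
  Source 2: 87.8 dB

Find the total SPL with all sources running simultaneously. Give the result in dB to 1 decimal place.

95.2 dB

Converting to relative power and adding: 10^(94.3/10) + 10^(87.8/10) = 3.294e+09.
Back to dB: 10·log₁₀ Σ = 95.2 dB.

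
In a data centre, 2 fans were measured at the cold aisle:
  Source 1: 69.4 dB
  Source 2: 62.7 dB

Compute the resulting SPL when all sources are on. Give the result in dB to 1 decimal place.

Converting to relative power and adding: 10^(69.4/10) + 10^(62.7/10) = 1.057e+07.
Back to dB: 10·log₁₀ Σ = 70.2 dB.

70.2 dB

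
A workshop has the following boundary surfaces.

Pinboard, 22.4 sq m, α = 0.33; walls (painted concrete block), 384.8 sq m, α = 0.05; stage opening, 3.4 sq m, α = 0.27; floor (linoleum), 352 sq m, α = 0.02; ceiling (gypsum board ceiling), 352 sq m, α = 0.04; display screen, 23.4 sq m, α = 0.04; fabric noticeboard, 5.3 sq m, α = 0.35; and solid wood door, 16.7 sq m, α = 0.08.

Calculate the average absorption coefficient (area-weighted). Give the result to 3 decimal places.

S = Σ Sᵢ = 22.4 + 384.8 + 3.4 + 352 + 352 + 23.4 + 5.3 + 16.7 = 1160.0 sq m.
Weighted sum Σ Sα = 52.797.
ᾱ = 52.797 / 1160.0 = 0.046.

0.046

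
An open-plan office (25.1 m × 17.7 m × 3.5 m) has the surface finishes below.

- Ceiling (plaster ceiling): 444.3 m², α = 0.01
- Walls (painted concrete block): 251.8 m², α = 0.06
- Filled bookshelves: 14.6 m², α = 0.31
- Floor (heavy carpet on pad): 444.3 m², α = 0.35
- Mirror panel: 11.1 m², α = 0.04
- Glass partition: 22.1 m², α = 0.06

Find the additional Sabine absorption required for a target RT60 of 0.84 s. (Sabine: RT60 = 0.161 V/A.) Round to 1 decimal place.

Total absorption A₁ = 444.3*0.01 + 251.8*0.06 + 14.6*0.31 + 444.3*0.35 + 11.1*0.04 + 22.1*0.06
  = 4.443 + 15.108 + 4.526 + 155.505 + 0.444 + 1.326 = 181.352 m² sabins.
Target A₂ = 0.161·1554.945/0.84 = 298.031 sabins (V = 1554.945 m³).
Shortfall: 298.031 − 181.352 = 116.7 sabins.

116.7 sabins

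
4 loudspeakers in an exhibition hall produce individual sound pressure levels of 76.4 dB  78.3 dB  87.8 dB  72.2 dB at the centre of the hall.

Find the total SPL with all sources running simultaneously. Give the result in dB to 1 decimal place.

88.6 dB

Converting to relative power and adding: 10^(76.4/10) + 10^(78.3/10) + 10^(87.8/10) + 10^(72.2/10) = 7.304e+08.
L_total = 10·log₁₀(7.304e+08) = 88.6 dB.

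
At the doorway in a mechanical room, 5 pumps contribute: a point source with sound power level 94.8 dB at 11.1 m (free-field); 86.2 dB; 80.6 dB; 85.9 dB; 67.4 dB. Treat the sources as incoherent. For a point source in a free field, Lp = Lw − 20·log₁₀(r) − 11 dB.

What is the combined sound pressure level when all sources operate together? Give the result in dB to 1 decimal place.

89.7 dB

Source at 11.1 m: Lp = 94.8 − 20·log₁₀(11.1) − 11 = 62.9 dB.
Sum in the linear (power) domain: Σ 10^(Lᵢ/10) = 10^(62.9/10) + 10^(86.2/10) + 10^(80.6/10) + 10^(85.9/10) + 10^(67.4/10) = 9.282e+08.
Back to dB: 10·log₁₀ Σ = 89.7 dB.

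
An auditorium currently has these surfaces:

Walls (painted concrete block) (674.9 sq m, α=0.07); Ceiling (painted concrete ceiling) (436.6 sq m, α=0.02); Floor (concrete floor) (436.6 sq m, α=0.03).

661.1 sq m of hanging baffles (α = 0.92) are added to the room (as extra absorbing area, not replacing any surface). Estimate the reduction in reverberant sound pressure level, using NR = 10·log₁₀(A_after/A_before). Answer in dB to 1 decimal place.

Summing Sᵢαᵢ: 47.243 + 8.732 + 13.098 → A_before = 69.073 sabins.
Treatment contributes 661.1·0.92 = 608.212 sabins.
New total A_after = 677.285 sabins.
NR = 10·log₁₀(677.285/69.073) = 9.9 dB.

9.9 dB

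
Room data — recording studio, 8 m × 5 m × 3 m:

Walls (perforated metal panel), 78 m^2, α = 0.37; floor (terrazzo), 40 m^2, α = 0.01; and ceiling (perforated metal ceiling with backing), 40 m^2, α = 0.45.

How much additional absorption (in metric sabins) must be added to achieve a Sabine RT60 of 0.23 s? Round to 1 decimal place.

36.7 sabins

Equivalent absorption area: A₁ = 78*0.37 + 40*0.01 + 40*0.45 = 47.260 m^2.
For T = 0.23 s, need A₂ = 0.161·V/T = 0.161·120/0.23 = 84.000 sabins.
Additional absorption ΔA = 84.000 − 47.260 = 36.7 sabins.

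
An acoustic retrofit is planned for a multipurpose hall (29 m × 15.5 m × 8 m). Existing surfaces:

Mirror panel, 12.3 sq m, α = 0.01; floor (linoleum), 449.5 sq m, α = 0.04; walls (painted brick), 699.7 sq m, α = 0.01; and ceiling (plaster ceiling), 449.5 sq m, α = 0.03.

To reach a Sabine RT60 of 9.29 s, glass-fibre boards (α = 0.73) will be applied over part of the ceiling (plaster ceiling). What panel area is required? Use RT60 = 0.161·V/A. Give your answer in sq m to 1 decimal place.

33.9

Equivalent absorption area: A₁ = 12.3·0.01 + 449.5·0.04 + 699.7·0.01 + 449.5·0.03 = 38.585 sq m.
V = 3596 m³. Target absorption A₂ = 0.161 × 3596 / 9.29 = 62.320 sabins.
ΔA needed = 62.320 − 38.585 = 23.735 sabins.
Net gain per sq m: Δα = 0.73 − 0.03 = 0.70.
Area = ΔA/Δα = 23.735/0.70 = 33.9 sq m.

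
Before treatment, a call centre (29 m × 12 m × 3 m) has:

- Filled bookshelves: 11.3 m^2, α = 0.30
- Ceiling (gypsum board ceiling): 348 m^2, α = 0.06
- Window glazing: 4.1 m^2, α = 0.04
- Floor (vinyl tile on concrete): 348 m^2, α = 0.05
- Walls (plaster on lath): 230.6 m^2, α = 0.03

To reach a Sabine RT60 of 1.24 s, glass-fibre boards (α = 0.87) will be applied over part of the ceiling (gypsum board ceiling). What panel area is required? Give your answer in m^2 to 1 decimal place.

Total absorption A₁ = 11.3*0.30 + 348*0.06 + 4.1*0.04 + 348*0.05 + 230.6*0.03
  = 3.390 + 20.880 + 0.164 + 17.400 + 6.918 = 48.752 m^2 sabins.
Required A₂ = 0.161·1044/1.24 = 135.552 sabins.
Absorption to add: 135.552 − 48.752 = 86.800 sabins.
Each m^2 of panel replacing the ceiling (gypsum board ceiling) adds (0.87 − 0.06) = 0.81 sabins.
Area = ΔA/Δα = 86.800/0.81 = 107.2 m^2.

107.2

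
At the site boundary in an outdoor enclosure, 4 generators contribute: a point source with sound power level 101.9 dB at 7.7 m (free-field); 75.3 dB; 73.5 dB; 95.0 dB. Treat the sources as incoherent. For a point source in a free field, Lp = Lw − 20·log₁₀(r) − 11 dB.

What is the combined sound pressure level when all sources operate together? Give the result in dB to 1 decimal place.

95.1 dB

Source at 7.7 m: Lp = 101.9 − 20·log₁₀(7.7) − 11 = 73.2 dB.
Sum in the linear (power) domain: Σ 10^(Lᵢ/10) = 10^(73.2/10) + 10^(75.3/10) + 10^(73.5/10) + 10^(95.0/10) = 3.239e+09.
Back to dB: 10·log₁₀ Σ = 95.1 dB.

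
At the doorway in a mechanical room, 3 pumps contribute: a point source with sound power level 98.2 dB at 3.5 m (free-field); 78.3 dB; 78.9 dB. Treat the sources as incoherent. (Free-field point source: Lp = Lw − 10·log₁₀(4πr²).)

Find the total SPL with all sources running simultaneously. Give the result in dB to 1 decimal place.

Source at 3.5 m: Lp = 98.2 − 10·log₁₀(4π·3.5²) = 98.2 − 10·log₁₀(153.938) = 76.3 dB.
Sum in the linear (power) domain: Σ 10^(Lᵢ/10) = 10^(76.3/10) + 10^(78.3/10) + 10^(78.9/10) = 1.879e+08.
Combined level = 10 log₁₀(1.879e+08) = 82.7 dB.

82.7 dB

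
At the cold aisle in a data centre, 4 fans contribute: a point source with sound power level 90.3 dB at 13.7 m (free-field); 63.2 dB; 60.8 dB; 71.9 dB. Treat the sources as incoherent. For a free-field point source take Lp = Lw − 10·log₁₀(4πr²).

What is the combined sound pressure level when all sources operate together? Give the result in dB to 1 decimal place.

Source at 13.7 m: Lp = 90.3 − 10·log₁₀(4π·13.7²) = 90.3 − 10·log₁₀(2358.582) = 56.6 dB.
Σ 10^(Lᵢ/10) = 1.924e+07.
L_total = 10·log₁₀(1.924e+07) = 72.8 dB.

72.8 dB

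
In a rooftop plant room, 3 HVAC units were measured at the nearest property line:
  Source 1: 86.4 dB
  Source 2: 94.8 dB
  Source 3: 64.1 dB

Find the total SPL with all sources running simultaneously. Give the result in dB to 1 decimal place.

Sum in the linear (power) domain: Σ 10^(Lᵢ/10) = 10^(86.4/10) + 10^(94.8/10) + 10^(64.1/10) = 3.459e+09.
Combined level = 10 log₁₀(3.459e+09) = 95.4 dB.

95.4 dB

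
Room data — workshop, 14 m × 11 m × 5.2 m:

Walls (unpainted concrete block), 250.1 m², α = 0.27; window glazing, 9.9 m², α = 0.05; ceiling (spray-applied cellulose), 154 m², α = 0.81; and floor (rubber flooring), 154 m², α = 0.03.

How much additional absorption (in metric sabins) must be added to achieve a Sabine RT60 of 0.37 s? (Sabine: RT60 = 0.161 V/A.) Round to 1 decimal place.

Summing Sᵢαᵢ: 67.527 + 0.495 + 124.740 + 4.620 → A₁ = 197.382 sabins.
For T = 0.37 s, need A₂ = 0.161·V/T = 0.161·800.8/0.37 = 348.456 sabins.
Shortfall: 348.456 − 197.382 = 151.1 sabins.

151.1 sabins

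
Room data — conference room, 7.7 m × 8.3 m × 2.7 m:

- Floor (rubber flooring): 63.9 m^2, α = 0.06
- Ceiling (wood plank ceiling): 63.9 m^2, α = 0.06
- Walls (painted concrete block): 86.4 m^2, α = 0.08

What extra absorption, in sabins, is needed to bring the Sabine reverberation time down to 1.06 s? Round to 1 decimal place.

Summing Sᵢαᵢ: 3.834 + 3.834 + 6.912 → A₁ = 14.580 sabins.
V = 172.557 m³. Required absorption A₂ = 0.161 × 172.557 / 1.06 = 26.209 sabins.
Shortfall: 26.209 − 14.580 = 11.6 sabins.

11.6 sabins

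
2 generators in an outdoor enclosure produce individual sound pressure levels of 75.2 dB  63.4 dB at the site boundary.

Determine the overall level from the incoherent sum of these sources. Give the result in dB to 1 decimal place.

75.5 dB

Σ 10^(Lᵢ/10) = 3.53e+07.
Back to dB: 10·log₁₀ Σ = 75.5 dB.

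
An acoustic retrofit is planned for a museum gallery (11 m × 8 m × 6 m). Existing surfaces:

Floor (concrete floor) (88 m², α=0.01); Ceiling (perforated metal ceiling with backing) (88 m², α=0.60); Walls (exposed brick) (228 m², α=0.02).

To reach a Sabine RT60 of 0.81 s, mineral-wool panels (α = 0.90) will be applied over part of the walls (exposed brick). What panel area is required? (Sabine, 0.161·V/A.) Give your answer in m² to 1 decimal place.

53.1

Equivalent absorption area: A₁ = 88·0.01 + 88·0.60 + 228·0.02 = 58.240 m².
V = 528 m³. Target absorption A₂ = 0.161 × 528 / 0.81 = 104.948 sabins.
ΔA needed = 104.948 − 58.240 = 46.708 sabins.
Each m² of panel replacing the walls (exposed brick) adds (0.90 − 0.02) = 0.88 sabins.
Area = ΔA/Δα = 46.708/0.88 = 53.1 m².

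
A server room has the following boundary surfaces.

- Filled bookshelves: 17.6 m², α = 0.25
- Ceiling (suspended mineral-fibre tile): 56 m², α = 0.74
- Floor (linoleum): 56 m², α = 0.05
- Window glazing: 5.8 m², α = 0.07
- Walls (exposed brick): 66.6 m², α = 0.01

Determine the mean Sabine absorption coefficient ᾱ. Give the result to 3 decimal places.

0.246

S = Σ Sᵢ = 17.6 + 56 + 56 + 5.8 + 66.6 = 202.0 m².
A = 17.6*0.25 + 56*0.74 + 56*0.05 + 5.8*0.07 + 66.6*0.01 = 49.712 sabins.
ᾱ = A/S = 0.246.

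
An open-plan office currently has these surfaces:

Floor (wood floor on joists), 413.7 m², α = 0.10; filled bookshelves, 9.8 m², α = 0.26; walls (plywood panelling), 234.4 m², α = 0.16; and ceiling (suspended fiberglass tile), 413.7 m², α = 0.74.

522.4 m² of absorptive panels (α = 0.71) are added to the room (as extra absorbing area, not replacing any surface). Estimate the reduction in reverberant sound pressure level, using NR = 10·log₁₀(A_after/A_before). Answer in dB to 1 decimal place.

Summing Sᵢαᵢ: 41.370 + 2.548 + 37.504 + 306.138 → A_before = 387.560 sabins.
Added absorption = 522.4 × 0.71 = 370.904 sabins.
A_after = 387.560 + 370.904 = 758.464 sabins.
NR = 10·log₁₀(758.464/387.560) = 2.9 dB.

2.9 dB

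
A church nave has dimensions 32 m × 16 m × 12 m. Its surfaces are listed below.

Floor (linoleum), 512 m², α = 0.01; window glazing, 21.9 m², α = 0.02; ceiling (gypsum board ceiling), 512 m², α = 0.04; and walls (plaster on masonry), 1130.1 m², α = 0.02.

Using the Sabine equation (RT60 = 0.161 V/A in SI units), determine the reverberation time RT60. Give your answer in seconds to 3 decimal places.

Equivalent absorption area: A = 512·0.01 + 21.9·0.02 + 512·0.04 + 1130.1·0.02 = 48.640 m².
Volume V = 32 × 16 × 12 = 6144 m³.
Sabine: RT60 = 0.161 × 6144 / 48.640 = 20.337 s.

20.337 sec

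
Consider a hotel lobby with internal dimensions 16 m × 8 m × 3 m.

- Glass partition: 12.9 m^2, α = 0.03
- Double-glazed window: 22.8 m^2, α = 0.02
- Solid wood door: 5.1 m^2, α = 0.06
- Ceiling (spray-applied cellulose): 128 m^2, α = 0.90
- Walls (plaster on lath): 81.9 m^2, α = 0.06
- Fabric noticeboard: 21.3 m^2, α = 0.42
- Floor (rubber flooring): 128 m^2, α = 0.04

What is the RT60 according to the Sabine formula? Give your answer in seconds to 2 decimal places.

A = Σ Sᵢαᵢ = 12.9×0.03 + 22.8×0.02 + 5.1×0.06 + 128×0.90 + 81.9×0.06 + 21.3×0.42 + 128×0.04 = 135.329 sabins.
Room volume: 384 m³.
RT60 = 0.161 · V / A = 0.161 × 384 / 135.329 = 0.46 s.

0.46 sec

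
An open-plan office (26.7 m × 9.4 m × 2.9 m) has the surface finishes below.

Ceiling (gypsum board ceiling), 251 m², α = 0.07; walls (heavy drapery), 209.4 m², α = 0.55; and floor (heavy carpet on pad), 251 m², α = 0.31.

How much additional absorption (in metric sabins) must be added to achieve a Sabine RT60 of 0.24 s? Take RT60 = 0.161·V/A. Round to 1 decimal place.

Total absorption A₁ = 251·0.07 + 209.4·0.55 + 251·0.31
  = 17.570 + 115.170 + 77.810 = 210.550 m² sabins.
V = 727.842 m³. Required absorption A₂ = 0.161 × 727.842 / 0.24 = 488.261 sabins.
Shortfall: 488.261 − 210.550 = 277.7 sabins.

277.7 sabins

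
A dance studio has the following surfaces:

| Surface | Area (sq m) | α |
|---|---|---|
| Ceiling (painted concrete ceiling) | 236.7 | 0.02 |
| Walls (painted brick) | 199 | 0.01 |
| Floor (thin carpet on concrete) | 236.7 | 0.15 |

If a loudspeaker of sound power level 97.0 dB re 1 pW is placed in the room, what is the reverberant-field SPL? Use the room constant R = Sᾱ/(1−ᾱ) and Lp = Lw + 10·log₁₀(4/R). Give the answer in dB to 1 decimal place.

86.5 dB

A = 42.229 sabins; S = 672.4 sq m.
ᾱ = 0.0628, so room constant R = A/(1−ᾱ) = 45.059 sq m.
Lp = Lw + 10 log₁₀(4/R) = 97.0 -10.52 = 86.5 dB.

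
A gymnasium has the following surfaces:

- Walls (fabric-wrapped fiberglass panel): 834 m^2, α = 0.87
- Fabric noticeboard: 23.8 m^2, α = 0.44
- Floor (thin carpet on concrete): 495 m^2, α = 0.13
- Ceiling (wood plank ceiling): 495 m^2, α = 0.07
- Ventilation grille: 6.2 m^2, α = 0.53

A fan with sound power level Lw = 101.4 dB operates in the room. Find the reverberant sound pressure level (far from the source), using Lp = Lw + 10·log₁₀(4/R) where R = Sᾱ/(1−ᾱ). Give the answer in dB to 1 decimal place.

75.6 dB

Σ(Sᵢαᵢ) = 834·0.87 + 23.8·0.44 + 495·0.13 + 495·0.07 + 6.2·0.53 = 838.338; total area S = 1854.0 m^2.
ᾱ = 838.338/1854.0 = 0.4522; R = Sᾱ/(1−ᾱ) = 838.338/(1−0.4522) = 1530.372 m^2.
Lp = Lw + 10 log₁₀(4/R) = 101.4 -25.83 = 75.6 dB.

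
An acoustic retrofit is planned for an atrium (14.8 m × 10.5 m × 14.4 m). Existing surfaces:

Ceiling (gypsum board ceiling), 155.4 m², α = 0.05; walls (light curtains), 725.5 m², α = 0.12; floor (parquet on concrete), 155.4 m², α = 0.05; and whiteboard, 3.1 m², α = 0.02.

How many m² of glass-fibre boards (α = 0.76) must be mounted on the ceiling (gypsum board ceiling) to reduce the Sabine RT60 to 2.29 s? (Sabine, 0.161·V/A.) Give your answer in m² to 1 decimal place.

A₁ = Σ Sᵢαᵢ = 155.4×0.05 + 725.5×0.12 + 155.4×0.05 + 3.1×0.02 = 102.662 sabins.
V = 2237.76 m³. Target absorption A₂ = 0.161 × 2237.76 / 2.29 = 157.327 sabins.
ΔA needed = 157.327 − 102.662 = 54.665 sabins.
Each m² of panel replacing the ceiling (gypsum board ceiling) adds (0.76 − 0.05) = 0.71 sabins.
Area = ΔA/Δα = 54.665/0.71 = 77.0 m².

77.0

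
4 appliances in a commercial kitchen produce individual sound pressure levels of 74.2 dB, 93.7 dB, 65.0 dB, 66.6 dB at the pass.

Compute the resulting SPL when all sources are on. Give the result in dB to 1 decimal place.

93.8 dB

Σ 10^(Lᵢ/10) = 2.378e+09.
Back to dB: 10·log₁₀ Σ = 93.8 dB.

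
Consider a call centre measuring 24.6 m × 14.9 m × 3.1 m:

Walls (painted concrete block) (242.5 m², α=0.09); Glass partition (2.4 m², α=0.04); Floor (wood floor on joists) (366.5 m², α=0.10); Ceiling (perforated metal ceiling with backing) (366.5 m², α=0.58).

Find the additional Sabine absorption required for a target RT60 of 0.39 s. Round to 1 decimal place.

197.9 sabins

Summing Sᵢαᵢ: 21.825 + 0.096 + 36.650 + 212.570 → A₁ = 271.141 sabins.
For T = 0.39 s, need A₂ = 0.161·V/T = 0.161·1136.274/0.39 = 469.077 sabins.
Shortfall: 469.077 − 271.141 = 197.9 sabins.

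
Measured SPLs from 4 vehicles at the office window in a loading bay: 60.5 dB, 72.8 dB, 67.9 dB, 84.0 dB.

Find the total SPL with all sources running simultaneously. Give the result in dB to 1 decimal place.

Σ 10^(Lᵢ/10) = 2.775e+08.
Back to dB: 10·log₁₀ Σ = 84.4 dB.

84.4 dB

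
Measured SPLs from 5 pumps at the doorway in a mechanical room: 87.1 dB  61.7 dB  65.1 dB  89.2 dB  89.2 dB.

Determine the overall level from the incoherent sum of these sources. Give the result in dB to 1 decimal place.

Σ 10^(Lᵢ/10) = 2.181e+09.
L_total = 10·log₁₀(2.181e+09) = 93.4 dB.

93.4 dB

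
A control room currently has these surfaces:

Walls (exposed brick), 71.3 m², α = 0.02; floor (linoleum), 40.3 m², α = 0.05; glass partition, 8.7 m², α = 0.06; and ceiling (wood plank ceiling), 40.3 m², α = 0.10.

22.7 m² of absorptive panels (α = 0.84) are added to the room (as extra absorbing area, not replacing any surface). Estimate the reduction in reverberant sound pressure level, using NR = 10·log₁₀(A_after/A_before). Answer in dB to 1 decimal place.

A_before = Σ Sᵢαᵢ = 71.3·0.02 + 40.3·0.05 + 8.7·0.06 + 40.3·0.10 = 7.993 sabins.
Treatment contributes 22.7·0.84 = 19.068 sabins.
New total A_after = 27.061 sabins.
Reduction = 10 log₁₀(A_after/A_before) = 10 log₁₀(3.3856) = 5.3 dB.

5.3 dB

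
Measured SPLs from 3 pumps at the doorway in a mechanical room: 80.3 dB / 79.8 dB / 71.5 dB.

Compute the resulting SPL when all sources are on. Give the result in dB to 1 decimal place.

Converting to relative power and adding: 10^(80.3/10) + 10^(79.8/10) + 10^(71.5/10) = 2.168e+08.
Back to dB: 10·log₁₀ Σ = 83.4 dB.

83.4 dB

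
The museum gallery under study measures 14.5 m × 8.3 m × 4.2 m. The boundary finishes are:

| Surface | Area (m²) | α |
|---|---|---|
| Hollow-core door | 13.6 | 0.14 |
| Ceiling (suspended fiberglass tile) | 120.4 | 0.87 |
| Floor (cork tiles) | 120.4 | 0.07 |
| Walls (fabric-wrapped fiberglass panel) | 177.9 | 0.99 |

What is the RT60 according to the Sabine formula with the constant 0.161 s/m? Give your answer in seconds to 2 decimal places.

Equivalent absorption area: A = 13.6*0.14 + 120.4*0.87 + 120.4*0.07 + 177.9*0.99 = 291.201 m².
Room volume: 505.47 m³.
T = 0.161 V/A = 0.161·505.47/291.201 = 0.28 s.

0.28 s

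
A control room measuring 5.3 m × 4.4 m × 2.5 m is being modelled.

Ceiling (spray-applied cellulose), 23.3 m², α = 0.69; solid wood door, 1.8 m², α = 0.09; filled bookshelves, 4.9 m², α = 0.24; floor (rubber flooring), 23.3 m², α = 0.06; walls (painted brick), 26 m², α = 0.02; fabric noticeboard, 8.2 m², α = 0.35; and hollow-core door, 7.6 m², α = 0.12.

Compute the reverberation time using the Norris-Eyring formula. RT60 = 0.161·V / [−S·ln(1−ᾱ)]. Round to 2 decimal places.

0.35 s

S = Σ Sᵢ = 95.1 m².
Absorption A = 23.3×0.69 + 1.8×0.09 + 4.9×0.24 + 23.3×0.06 + 26×0.02 + 8.2×0.35 + 7.6×0.12 = 23.115 sabins.
ᾱ = 23.115 / 95.1 = 0.2431.
Eyring denominator: −S ln(1−ᾱ) = 26.488.
V = 5.3 × 4.4 × 2.5 = 58.3 m³.
T = 0.161·V/[−S·ln(1−ᾱ)] = 0.161·58.3/26.488 = 0.35 s.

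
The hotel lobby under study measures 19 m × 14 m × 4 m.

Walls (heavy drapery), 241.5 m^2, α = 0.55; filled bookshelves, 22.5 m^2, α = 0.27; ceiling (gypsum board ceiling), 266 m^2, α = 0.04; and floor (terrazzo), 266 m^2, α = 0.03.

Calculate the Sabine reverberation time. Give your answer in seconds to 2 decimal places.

Total absorption A = 241.5×0.55 + 22.5×0.27 + 266×0.04 + 266×0.03
  = 132.825 + 6.075 + 10.640 + 7.980 = 157.520 m^2 sabins.
V = 19·14·4 = 1064 m³.
RT60 = 0.161 · V / A = 0.161 × 1064 / 157.520 = 1.09 s.

1.09 s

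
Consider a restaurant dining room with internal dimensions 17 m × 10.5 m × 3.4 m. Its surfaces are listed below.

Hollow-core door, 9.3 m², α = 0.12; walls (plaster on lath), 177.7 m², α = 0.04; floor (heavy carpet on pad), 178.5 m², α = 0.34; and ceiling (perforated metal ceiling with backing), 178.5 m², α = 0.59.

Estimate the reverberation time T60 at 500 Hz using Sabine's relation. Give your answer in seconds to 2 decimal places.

Total absorption A = 9.3×0.12 + 177.7×0.04 + 178.5×0.34 + 178.5×0.59
  = 1.116 + 7.108 + 60.690 + 105.315 = 174.229 m² sabins.
Room volume: 606.9 m³.
T = 0.161 V/A = 0.161·606.9/174.229 = 0.56 s.

0.56 s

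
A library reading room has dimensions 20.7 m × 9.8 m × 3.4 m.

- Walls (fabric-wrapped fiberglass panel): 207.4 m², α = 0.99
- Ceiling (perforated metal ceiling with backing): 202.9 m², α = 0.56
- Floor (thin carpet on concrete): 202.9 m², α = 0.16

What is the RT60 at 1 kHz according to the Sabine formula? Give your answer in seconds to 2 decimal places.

0.32 s

Equivalent absorption area: A = 207.4×0.99 + 202.9×0.56 + 202.9×0.16 = 351.414 m².
Volume V = 20.7 × 9.8 × 3.4 = 689.724 m³.
RT60 = 0.161 · V / A = 0.161 × 689.724 / 351.414 = 0.32 s.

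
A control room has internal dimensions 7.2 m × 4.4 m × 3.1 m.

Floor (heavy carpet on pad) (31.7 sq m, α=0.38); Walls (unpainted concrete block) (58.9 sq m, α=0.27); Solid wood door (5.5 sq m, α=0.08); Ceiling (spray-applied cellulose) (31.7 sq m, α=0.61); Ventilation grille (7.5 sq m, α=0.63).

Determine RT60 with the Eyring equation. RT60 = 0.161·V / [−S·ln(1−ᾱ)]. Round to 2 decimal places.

0.24 s

Total surface area S = 31.7 + 58.9 + 5.5 + 31.7 + 7.5 = 135.3 sq m.
Σ(Sᵢαᵢ) = 31.7×0.38 + 58.9×0.27 + 5.5×0.08 + 31.7×0.61 + 7.5×0.63 = 52.451.
Mean coefficient ᾱ = A/S = 0.3877.
−S·ln(1−ᾱ) = −135.3 × ln(1 − 0.3877) = 66.369.
V = 7.2 × 4.4 × 3.1 = 98.208 m³.
T = 0.161·V/[−S·ln(1−ᾱ)] = 0.161·98.208/66.369 = 0.24 s.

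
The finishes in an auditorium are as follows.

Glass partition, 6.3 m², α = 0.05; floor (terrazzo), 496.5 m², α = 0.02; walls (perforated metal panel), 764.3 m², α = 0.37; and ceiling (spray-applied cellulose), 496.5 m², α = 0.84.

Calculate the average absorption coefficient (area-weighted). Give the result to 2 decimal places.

S = Σ Sᵢ = 6.3 + 496.5 + 764.3 + 496.5 = 1763.6 m².
Weighted sum Σ Sα = 710.096.
ᾱ = A/S = 0.40.

0.40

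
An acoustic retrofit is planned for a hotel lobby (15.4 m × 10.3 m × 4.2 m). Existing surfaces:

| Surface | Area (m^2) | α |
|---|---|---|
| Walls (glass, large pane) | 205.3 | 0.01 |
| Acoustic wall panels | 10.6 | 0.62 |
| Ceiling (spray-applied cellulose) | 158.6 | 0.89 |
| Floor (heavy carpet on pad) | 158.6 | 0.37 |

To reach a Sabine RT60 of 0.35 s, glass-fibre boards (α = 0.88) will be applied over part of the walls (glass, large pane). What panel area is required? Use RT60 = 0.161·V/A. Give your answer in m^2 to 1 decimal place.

112.6

Total absorption A₁ = 205.3·0.01 + 10.6·0.62 + 158.6·0.89 + 158.6·0.37
  = 2.053 + 6.572 + 141.154 + 58.682 = 208.461 m^2 sabins.
V = 666.204 m³. Target absorption A₂ = 0.161 × 666.204 / 0.35 = 306.454 sabins.
Absorption to add: 306.454 − 208.461 = 97.993 sabins.
Each m^2 of panel replacing the walls (glass, large pane) adds (0.88 − 0.01) = 0.87 sabins.
Panel area = 97.993 / 0.87 = 112.6 m^2.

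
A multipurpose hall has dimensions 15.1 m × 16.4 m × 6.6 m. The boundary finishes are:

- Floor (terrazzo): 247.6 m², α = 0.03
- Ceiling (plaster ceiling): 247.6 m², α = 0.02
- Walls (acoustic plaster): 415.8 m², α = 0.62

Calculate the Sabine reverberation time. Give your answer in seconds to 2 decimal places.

Summing Sᵢαᵢ: 7.428 + 4.952 + 257.796 → A = 270.176 sabins.
Volume V = 15.1 × 16.4 × 6.6 = 1634.424 m³.
T = 0.161 V/A = 0.161·1634.424/270.176 = 0.97 s.

0.97 s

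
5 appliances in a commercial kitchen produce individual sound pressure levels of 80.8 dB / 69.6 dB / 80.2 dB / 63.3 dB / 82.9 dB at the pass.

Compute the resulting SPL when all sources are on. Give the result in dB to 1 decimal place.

86.3 dB

Sum in the linear (power) domain: Σ 10^(Lᵢ/10) = 10^(80.8/10) + 10^(69.6/10) + 10^(80.2/10) + 10^(63.3/10) + 10^(82.9/10) = 4.312e+08.
L_total = 10·log₁₀(4.312e+08) = 86.3 dB.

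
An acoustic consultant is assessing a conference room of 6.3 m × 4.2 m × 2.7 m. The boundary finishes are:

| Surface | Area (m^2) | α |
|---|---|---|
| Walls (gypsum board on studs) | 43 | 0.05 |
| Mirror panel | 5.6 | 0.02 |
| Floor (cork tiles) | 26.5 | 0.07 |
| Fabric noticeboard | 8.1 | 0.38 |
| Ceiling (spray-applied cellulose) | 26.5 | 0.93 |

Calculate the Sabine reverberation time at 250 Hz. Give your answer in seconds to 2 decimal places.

Equivalent absorption area: A = 43×0.05 + 5.6×0.02 + 26.5×0.07 + 8.1×0.38 + 26.5×0.93 = 31.840 m^2.
V = 6.3·4.2·2.7 = 71.442 m³.
RT60 = 0.161 · V / A = 0.161 × 71.442 / 31.840 = 0.36 s.

0.36 sec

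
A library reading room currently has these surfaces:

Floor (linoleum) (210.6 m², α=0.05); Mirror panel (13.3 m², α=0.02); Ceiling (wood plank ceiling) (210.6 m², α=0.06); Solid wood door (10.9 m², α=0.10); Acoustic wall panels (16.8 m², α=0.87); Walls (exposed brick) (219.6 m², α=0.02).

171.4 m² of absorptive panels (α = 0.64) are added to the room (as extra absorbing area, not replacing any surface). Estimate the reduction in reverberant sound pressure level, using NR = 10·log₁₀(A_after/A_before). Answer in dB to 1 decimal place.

5.5 dB

A_before = Σ Sᵢαᵢ = 210.6×0.05 + 13.3×0.02 + 210.6×0.06 + 10.9×0.10 + 16.8×0.87 + 219.6×0.02 = 43.530 sabins.
Added absorption = 171.4 × 0.64 = 109.696 sabins.
New total A_after = 153.226 sabins.
Reduction = 10 log₁₀(A_after/A_before) = 10 log₁₀(3.5200) = 5.5 dB.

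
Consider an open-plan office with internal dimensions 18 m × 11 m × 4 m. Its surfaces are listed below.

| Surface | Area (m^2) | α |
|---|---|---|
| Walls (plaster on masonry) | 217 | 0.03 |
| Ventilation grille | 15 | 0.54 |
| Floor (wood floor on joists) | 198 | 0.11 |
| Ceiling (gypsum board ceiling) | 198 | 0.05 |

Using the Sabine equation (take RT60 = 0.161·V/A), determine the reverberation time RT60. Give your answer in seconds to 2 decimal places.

Total absorption A = 217·0.03 + 15·0.54 + 198·0.11 + 198·0.05
  = 6.510 + 8.100 + 21.780 + 9.900 = 46.290 m^2 sabins.
Volume V = 18 × 11 × 4 = 792 m³.
Sabine: RT60 = 0.161 × 792 / 46.290 = 2.75 s.

2.75 sec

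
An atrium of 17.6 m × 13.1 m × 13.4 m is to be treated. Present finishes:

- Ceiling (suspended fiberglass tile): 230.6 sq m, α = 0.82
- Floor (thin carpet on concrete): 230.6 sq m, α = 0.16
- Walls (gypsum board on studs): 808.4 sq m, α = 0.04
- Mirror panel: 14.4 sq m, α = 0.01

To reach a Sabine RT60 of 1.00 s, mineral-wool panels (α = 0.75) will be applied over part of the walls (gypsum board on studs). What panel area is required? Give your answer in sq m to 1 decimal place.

336.5

A₁ = Σ Sᵢαᵢ = 230.6×0.82 + 230.6×0.16 + 808.4×0.04 + 14.4×0.01 = 258.468 sabins.
Required A₂ = 0.161·3089.504/1.00 = 497.410 sabins.
Absorption to add: 497.410 − 258.468 = 238.942 sabins.
Each sq m of panel replacing the walls (gypsum board on studs) adds (0.75 − 0.04) = 0.71 sabins.
Area = ΔA/Δα = 238.942/0.71 = 336.5 sq m.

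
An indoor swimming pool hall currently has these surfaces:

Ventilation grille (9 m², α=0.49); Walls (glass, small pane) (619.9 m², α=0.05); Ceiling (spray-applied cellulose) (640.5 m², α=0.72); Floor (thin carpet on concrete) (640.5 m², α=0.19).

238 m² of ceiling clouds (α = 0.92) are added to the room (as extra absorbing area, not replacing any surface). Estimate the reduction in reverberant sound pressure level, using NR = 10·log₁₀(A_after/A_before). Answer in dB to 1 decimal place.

Summing Sᵢαᵢ: 4.410 + 30.995 + 461.160 + 121.695 → A_before = 618.260 sabins.
Treatment contributes 238·0.92 = 218.960 sabins.
A_after = 618.260 + 218.960 = 837.220 sabins.
NR = 10·log₁₀(837.220/618.260) = 1.3 dB.

1.3 dB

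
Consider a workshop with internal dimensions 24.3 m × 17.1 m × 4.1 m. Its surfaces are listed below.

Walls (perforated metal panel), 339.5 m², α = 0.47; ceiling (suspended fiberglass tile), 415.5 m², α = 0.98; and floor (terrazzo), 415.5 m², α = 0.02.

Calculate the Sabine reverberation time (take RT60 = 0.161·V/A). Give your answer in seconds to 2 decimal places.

0.48 seconds

Equivalent absorption area: A = 339.5×0.47 + 415.5×0.98 + 415.5×0.02 = 575.065 m².
Volume V = 24.3 × 17.1 × 4.1 = 1703.673 m³.
Sabine: RT60 = 0.161 × 1703.673 / 575.065 = 0.48 s.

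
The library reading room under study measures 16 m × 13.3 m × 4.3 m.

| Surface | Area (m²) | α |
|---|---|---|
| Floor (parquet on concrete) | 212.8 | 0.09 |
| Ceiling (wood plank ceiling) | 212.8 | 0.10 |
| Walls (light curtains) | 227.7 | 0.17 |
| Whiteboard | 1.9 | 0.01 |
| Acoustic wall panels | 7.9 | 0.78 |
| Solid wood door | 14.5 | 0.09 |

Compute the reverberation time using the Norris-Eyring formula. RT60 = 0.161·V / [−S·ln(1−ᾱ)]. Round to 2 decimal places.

S = Σ Sᵢ = 677.6 m².
Σ(Sᵢαᵢ) = 212.8·0.09 + 212.8·0.10 + 227.7·0.17 + 1.9·0.01 + 7.9·0.78 + 14.5·0.09 = 86.627.
ᾱ = 86.627 / 677.6 = 0.1278.
−S·ln(1−ᾱ) = −677.6 × ln(1 − 0.1278) = 92.653.
V = 16 × 13.3 × 4.3 = 915.04 m³.
RT60 = 0.161 × 915.04 / 92.653 = 1.59 s.

1.59 s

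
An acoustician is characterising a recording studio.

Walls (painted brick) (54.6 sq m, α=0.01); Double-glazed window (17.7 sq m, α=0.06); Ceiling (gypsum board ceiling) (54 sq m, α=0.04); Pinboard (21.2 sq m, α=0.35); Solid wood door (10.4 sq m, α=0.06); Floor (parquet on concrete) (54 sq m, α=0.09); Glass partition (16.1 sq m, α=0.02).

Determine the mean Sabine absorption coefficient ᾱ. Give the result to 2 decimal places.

Total surface area S = 228.0 sq m.
A = 54.6×0.01 + 17.7×0.06 + 54×0.04 + 21.2×0.35 + 10.4×0.06 + 54×0.09 + 16.1×0.02 = 16.994 sabins.
ᾱ = A/S = 0.07.

0.07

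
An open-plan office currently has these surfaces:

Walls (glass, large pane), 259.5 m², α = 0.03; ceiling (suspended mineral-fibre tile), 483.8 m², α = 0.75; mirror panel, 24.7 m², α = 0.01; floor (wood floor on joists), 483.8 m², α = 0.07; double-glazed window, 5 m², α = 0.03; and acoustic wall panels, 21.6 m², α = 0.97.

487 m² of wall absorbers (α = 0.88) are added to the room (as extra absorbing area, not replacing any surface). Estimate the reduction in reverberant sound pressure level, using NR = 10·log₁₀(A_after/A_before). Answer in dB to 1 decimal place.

3.0 dB

Equivalent absorption area: A_before = 259.5×0.03 + 483.8×0.75 + 24.7×0.01 + 483.8×0.07 + 5×0.03 + 21.6×0.97 = 425.850 m².
Treatment contributes 487·0.88 = 428.560 sabins.
A_after = 425.850 + 428.560 = 854.410 sabins.
NR = 10·log₁₀(854.410/425.850) = 3.0 dB.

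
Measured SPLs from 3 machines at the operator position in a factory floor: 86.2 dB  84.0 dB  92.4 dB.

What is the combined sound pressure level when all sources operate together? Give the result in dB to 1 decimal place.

Sum in the linear (power) domain: Σ 10^(Lᵢ/10) = 10^(86.2/10) + 10^(84.0/10) + 10^(92.4/10) = 2.406e+09.
L_total = 10·log₁₀(2.406e+09) = 93.8 dB.

93.8 dB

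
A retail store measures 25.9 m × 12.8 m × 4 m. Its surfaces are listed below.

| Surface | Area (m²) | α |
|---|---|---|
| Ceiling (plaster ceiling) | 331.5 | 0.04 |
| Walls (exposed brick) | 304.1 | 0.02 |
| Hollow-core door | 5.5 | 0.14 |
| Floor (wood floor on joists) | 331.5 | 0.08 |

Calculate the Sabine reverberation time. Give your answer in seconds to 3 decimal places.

4.578 seconds

A = Σ Sᵢαᵢ = 331.5*0.04 + 304.1*0.02 + 5.5*0.14 + 331.5*0.08 = 46.632 sabins.
V = 25.9·12.8·4 = 1326.08 m³.
T = 0.161 V/A = 0.161·1326.08/46.632 = 4.578 s.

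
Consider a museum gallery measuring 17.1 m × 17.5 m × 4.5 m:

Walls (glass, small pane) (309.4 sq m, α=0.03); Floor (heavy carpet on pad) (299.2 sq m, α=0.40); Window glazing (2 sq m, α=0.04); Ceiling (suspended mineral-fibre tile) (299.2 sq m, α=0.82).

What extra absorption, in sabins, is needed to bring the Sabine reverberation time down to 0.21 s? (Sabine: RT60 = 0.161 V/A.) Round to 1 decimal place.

658.0 sabins

Total absorption A₁ = 309.4*0.03 + 299.2*0.40 + 2*0.04 + 299.2*0.82
  = 9.282 + 119.680 + 0.080 + 245.344 = 374.386 sq m sabins.
For T = 0.21 s, need A₂ = 0.161·V/T = 0.161·1346.625/0.21 = 1032.413 sabins.
Shortfall: 1032.413 − 374.386 = 658.0 sabins.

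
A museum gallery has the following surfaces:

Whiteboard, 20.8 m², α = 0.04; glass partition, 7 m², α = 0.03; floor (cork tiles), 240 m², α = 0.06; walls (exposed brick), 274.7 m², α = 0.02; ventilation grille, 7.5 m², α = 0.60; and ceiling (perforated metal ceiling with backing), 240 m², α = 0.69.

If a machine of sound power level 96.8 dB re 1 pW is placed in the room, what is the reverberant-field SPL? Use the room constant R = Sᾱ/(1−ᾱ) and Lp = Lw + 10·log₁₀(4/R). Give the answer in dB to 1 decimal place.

A = 191.036 sabins; S = 790.0 m².
ᾱ = 191.036/790.0 = 0.2418; R = Sᾱ/(1−ᾱ) = 191.036/(1−0.2418) = 251.960 m².
Lp = Lw + 10 log₁₀(4/R) = 96.8 -17.99 = 78.8 dB.

78.8 dB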